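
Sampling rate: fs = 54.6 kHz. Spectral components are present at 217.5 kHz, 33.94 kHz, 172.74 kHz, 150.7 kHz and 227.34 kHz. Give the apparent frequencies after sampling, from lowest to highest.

0.9 kHz, 8.94 kHz, 13.1 kHz, 20.66 kHz

fs/2 = 27.3 kHz.
217.5 kHz mod fs = 53.7 kHz.
53.7 kHz > fs/2 = 27.3 kHz, folds to fs − 53.7 kHz = 0.9 kHz.
33.94 kHz > fs/2 = 27.3 kHz, folds to fs − 33.94 kHz = 20.66 kHz.
172.74 kHz mod fs = 8.94 kHz.
8.94 kHz ≤ fs/2 = 27.3 kHz, appears at 8.94 kHz.
150.7 kHz mod fs = 41.5 kHz.
41.5 kHz > fs/2 = 27.3 kHz, folds to fs − 41.5 kHz = 13.1 kHz.
227.34 kHz mod fs = 8.94 kHz.
8.94 kHz ≤ fs/2 = 27.3 kHz, appears at 8.94 kHz.
Distinct values: {0.9 kHz, 8.94 kHz, 13.1 kHz, 20.66 kHz}.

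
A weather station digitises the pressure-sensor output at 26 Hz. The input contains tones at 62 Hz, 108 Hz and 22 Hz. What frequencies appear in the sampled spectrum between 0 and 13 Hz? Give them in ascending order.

4 Hz, 10 Hz

fs/2 = 13 Hz.
62 Hz mod fs = 10 Hz.
10 Hz ≤ fs/2 = 13 Hz, appears at 10 Hz.
108 Hz mod fs = 4 Hz.
4 Hz ≤ fs/2 = 13 Hz, appears at 4 Hz.
22 Hz > fs/2 = 13 Hz, folds to fs − 22 Hz = 4 Hz.
Distinct values: {4 Hz, 10 Hz}.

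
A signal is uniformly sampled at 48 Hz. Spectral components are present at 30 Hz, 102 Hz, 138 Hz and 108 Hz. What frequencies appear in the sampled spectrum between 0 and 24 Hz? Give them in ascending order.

fs/2 = 24 Hz.
30 Hz > fs/2 = 24 Hz, folds to fs − 30 Hz = 18 Hz.
102 Hz mod fs = 6 Hz.
6 Hz ≤ fs/2 = 24 Hz, appears at 6 Hz.
138 Hz mod fs = 42 Hz.
42 Hz > fs/2 = 24 Hz, folds to fs − 42 Hz = 6 Hz.
108 Hz mod fs = 12 Hz.
12 Hz ≤ fs/2 = 24 Hz, appears at 12 Hz.
Distinct values: {6 Hz, 12 Hz, 18 Hz}.

6 Hz, 12 Hz, 18 Hz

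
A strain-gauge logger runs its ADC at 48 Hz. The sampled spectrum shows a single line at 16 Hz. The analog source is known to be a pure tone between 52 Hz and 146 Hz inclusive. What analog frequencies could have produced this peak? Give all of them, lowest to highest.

Frequencies that alias to 16 Hz are k·fs ± 16 Hz for integer k ≥ 0.
k=0: 16 Hz.
k=1: 32 Hz, 64 Hz.
k=2: 80 Hz, 112 Hz.
k=3: 128 Hz, 160 Hz.
k=4: 176 Hz, 208 Hz.
Within [52 Hz, 146 Hz]: 64 Hz, 80 Hz, 112 Hz, 128 Hz.

64 Hz, 80 Hz, 112 Hz, 128 Hz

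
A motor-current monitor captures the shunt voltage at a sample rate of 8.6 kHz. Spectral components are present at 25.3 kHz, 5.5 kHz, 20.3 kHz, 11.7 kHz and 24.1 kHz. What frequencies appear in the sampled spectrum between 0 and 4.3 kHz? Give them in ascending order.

fs/2 = 4.3 kHz.
25.3 kHz mod fs = 8.1 kHz.
8.1 kHz > fs/2 = 4.3 kHz, folds to fs − 8.1 kHz = 0.5 kHz.
5.5 kHz > fs/2 = 4.3 kHz, folds to fs − 5.5 kHz = 3.1 kHz.
20.3 kHz mod fs = 3.1 kHz.
3.1 kHz ≤ fs/2 = 4.3 kHz, appears at 3.1 kHz.
11.7 kHz mod fs = 3.1 kHz.
3.1 kHz ≤ fs/2 = 4.3 kHz, appears at 3.1 kHz.
24.1 kHz mod fs = 6.9 kHz.
6.9 kHz > fs/2 = 4.3 kHz, folds to fs − 6.9 kHz = 1.7 kHz.
Distinct values: {0.5 kHz, 1.7 kHz, 3.1 kHz}.

0.5 kHz, 1.7 kHz, 3.1 kHz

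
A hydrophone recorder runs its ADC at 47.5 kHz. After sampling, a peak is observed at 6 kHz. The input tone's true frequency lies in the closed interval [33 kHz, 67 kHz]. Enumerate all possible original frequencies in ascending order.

Frequencies that alias to 6 kHz are k·fs ± 6 kHz for integer k ≥ 0.
k=0: 6 kHz.
k=1: 41.5 kHz, 53.5 kHz.
k=2: 89 kHz, 101 kHz.
Within [33 kHz, 67 kHz]: 41.5 kHz, 53.5 kHz.

41.5 kHz, 53.5 kHz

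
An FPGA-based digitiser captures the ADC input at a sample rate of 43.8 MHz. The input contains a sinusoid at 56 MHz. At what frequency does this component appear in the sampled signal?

56 MHz mod fs = 12.2 MHz.
12.2 MHz ≤ fs/2 = 21.9 MHz, appears at 12.2 MHz.

12.2 MHz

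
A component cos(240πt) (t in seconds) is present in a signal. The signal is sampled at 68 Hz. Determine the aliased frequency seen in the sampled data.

16 Hz

ω = 240π rad/s → f = ω/(2π) = 120 Hz.
120 Hz mod fs = 52 Hz.
52 Hz > fs/2 = 34 Hz, folds to fs − 52 Hz = 16 Hz.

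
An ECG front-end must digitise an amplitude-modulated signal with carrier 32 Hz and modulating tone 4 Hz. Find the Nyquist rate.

72 Hz

AM sidebands sit at fc ± fm = 28 Hz and 36 Hz.
Highest-frequency component: 36 Hz.
Nyquist rate = 2 × 36 Hz = 72 Hz.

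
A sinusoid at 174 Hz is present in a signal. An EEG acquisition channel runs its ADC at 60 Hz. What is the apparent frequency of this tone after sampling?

6 Hz

174 Hz mod fs = 54 Hz.
54 Hz > fs/2 = 30 Hz, folds to fs − 54 Hz = 6 Hz.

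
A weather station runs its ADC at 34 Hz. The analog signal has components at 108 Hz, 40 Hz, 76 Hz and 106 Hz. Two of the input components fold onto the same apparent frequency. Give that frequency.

6 Hz

fs/2 = 17 Hz.
108 Hz mod fs = 6 Hz.
6 Hz ≤ fs/2 = 17 Hz, appears at 6 Hz.
40 Hz mod fs = 6 Hz.
6 Hz ≤ fs/2 = 17 Hz, appears at 6 Hz.
76 Hz mod fs = 8 Hz.
8 Hz ≤ fs/2 = 17 Hz, appears at 8 Hz.
106 Hz mod fs = 4 Hz.
4 Hz ≤ fs/2 = 17 Hz, appears at 4 Hz.
40 Hz and 108 Hz both map to 6 Hz.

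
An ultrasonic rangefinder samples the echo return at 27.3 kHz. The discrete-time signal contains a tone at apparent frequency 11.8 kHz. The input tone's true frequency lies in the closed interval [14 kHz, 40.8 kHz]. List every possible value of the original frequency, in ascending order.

15.5 kHz, 39.1 kHz

Frequencies that alias to 11.8 kHz are k·fs ± 11.8 kHz for integer k ≥ 0.
k=0: 11.8 kHz.
k=1: 15.5 kHz, 39.1 kHz.
k=2: 42.8 kHz, 66.4 kHz.
Within [14 kHz, 40.8 kHz]: 15.5 kHz, 39.1 kHz.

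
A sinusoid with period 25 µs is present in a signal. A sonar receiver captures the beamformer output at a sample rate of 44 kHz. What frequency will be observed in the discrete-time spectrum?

4 kHz

T = 25 µs → f = 1/T = 40 kHz.
40 kHz > fs/2 = 22 kHz, folds to fs − 40 kHz = 4 kHz.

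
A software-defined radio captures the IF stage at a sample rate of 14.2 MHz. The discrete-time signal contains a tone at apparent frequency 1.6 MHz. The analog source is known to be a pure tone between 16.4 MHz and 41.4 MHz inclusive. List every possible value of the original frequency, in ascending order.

26.8 MHz, 30 MHz, 41 MHz

Frequencies that alias to 1.6 MHz are k·fs ± 1.6 MHz for integer k ≥ 0.
k=0: 1.6 MHz.
k=1: 12.6 MHz, 15.8 MHz.
k=2: 26.8 MHz, 30 MHz.
k=3: 41 MHz, 44.2 MHz.
k=4: 55.2 MHz, 58.4 MHz.
Within [16.4 MHz, 41.4 MHz]: 26.8 MHz, 30 MHz, 41 MHz.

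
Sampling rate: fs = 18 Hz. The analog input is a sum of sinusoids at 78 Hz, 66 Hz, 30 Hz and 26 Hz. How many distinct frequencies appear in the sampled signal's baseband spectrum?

2

fs/2 = 9 Hz.
78 Hz mod fs = 6 Hz.
6 Hz ≤ fs/2 = 9 Hz, appears at 6 Hz.
66 Hz mod fs = 12 Hz.
12 Hz > fs/2 = 9 Hz, folds to fs − 12 Hz = 6 Hz.
30 Hz mod fs = 12 Hz.
12 Hz > fs/2 = 9 Hz, folds to fs − 12 Hz = 6 Hz.
26 Hz mod fs = 8 Hz.
8 Hz ≤ fs/2 = 9 Hz, appears at 8 Hz.
Distinct values: {6 Hz, 8 Hz} → 2.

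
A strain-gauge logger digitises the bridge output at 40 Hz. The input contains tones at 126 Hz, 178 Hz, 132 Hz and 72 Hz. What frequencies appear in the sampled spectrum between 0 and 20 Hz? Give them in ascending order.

fs/2 = 20 Hz.
126 Hz mod fs = 6 Hz.
6 Hz ≤ fs/2 = 20 Hz, appears at 6 Hz.
178 Hz mod fs = 18 Hz.
18 Hz ≤ fs/2 = 20 Hz, appears at 18 Hz.
132 Hz mod fs = 12 Hz.
12 Hz ≤ fs/2 = 20 Hz, appears at 12 Hz.
72 Hz mod fs = 32 Hz.
32 Hz > fs/2 = 20 Hz, folds to fs − 32 Hz = 8 Hz.
Distinct values: {6 Hz, 8 Hz, 12 Hz, 18 Hz}.

6 Hz, 8 Hz, 12 Hz, 18 Hz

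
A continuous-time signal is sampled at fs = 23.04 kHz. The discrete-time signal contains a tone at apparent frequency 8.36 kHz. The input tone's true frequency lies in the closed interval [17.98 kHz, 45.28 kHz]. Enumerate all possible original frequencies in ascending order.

31.4 kHz, 37.72 kHz

Frequencies that alias to 8.36 kHz are k·fs ± 8.36 kHz for integer k ≥ 0.
k=0: 8.36 kHz.
k=1: 14.68 kHz, 31.4 kHz.
k=2: 37.72 kHz, 54.44 kHz.
k=3: 60.76 kHz, 77.48 kHz.
Within [17.98 kHz, 45.28 kHz]: 31.4 kHz, 37.72 kHz.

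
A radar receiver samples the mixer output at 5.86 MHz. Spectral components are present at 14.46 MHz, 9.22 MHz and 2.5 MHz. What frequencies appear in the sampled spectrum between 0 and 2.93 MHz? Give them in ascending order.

2.5 MHz, 2.74 MHz

fs/2 = 2.93 MHz.
14.46 MHz mod fs = 2.74 MHz.
2.74 MHz ≤ fs/2 = 2.93 MHz, appears at 2.74 MHz.
9.22 MHz mod fs = 3.36 MHz.
3.36 MHz > fs/2 = 2.93 MHz, folds to fs − 3.36 MHz = 2.5 MHz.
2.5 MHz ≤ fs/2 = 2.93 MHz, passes unchanged.
Distinct values: {2.5 MHz, 2.74 MHz}.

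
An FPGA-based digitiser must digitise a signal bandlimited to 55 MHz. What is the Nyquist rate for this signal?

Nyquist rate = 2 × 55 MHz = 110 MHz.

110 MHz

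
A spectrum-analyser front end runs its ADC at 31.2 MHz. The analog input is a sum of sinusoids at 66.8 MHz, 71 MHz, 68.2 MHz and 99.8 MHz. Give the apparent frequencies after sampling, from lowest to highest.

fs/2 = 15.6 MHz.
66.8 MHz mod fs = 4.4 MHz.
4.4 MHz ≤ fs/2 = 15.6 MHz, appears at 4.4 MHz.
71 MHz mod fs = 8.6 MHz.
8.6 MHz ≤ fs/2 = 15.6 MHz, appears at 8.6 MHz.
68.2 MHz mod fs = 5.8 MHz.
5.8 MHz ≤ fs/2 = 15.6 MHz, appears at 5.8 MHz.
99.8 MHz mod fs = 6.2 MHz.
6.2 MHz ≤ fs/2 = 15.6 MHz, appears at 6.2 MHz.
Distinct values: {4.4 MHz, 5.8 MHz, 6.2 MHz, 8.6 MHz}.

4.4 MHz, 5.8 MHz, 6.2 MHz, 8.6 MHz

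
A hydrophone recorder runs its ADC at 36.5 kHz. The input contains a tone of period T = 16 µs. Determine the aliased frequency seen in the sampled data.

10.5 kHz

T = 16 µs → f = 1/T = 62.5 kHz.
62.5 kHz mod fs = 26 kHz.
26 kHz > fs/2 = 18.25 kHz, folds to fs − 26 kHz = 10.5 kHz.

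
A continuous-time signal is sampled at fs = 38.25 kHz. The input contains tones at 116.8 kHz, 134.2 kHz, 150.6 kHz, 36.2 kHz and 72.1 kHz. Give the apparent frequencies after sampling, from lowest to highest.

fs/2 = 19.125 kHz.
116.8 kHz mod fs = 2.05 kHz.
2.05 kHz ≤ fs/2 = 19.125 kHz, appears at 2.05 kHz.
134.2 kHz mod fs = 19.45 kHz.
19.45 kHz > fs/2 = 19.125 kHz, folds to fs − 19.45 kHz = 18.8 kHz.
150.6 kHz mod fs = 35.85 kHz.
35.85 kHz > fs/2 = 19.125 kHz, folds to fs − 35.85 kHz = 2.4 kHz.
36.2 kHz > fs/2 = 19.125 kHz, folds to fs − 36.2 kHz = 2.05 kHz.
72.1 kHz mod fs = 33.85 kHz.
33.85 kHz > fs/2 = 19.125 kHz, folds to fs − 33.85 kHz = 4.4 kHz.
Distinct values: {2.05 kHz, 2.4 kHz, 4.4 kHz, 18.8 kHz}.

2.05 kHz, 2.4 kHz, 4.4 kHz, 18.8 kHz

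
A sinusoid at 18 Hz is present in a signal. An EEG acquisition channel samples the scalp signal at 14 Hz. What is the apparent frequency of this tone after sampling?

4 Hz

18 Hz mod fs = 4 Hz.
4 Hz ≤ fs/2 = 7 Hz, appears at 4 Hz.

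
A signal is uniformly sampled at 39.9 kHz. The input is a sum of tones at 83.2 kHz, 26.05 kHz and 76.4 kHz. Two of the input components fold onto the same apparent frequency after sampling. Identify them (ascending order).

fs/2 = 19.95 kHz.
83.2 kHz mod fs = 3.4 kHz.
3.4 kHz ≤ fs/2 = 19.95 kHz, appears at 3.4 kHz.
26.05 kHz > fs/2 = 19.95 kHz, folds to fs − 26.05 kHz = 13.85 kHz.
76.4 kHz mod fs = 36.5 kHz.
36.5 kHz > fs/2 = 19.95 kHz, folds to fs − 36.5 kHz = 3.4 kHz.
76.4 kHz and 83.2 kHz both map to 3.4 kHz.

76.4 kHz, 83.2 kHz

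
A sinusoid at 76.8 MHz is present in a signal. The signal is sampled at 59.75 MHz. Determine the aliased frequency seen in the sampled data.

17.05 MHz

76.8 MHz mod fs = 17.05 MHz.
17.05 MHz ≤ fs/2 = 29.875 MHz, appears at 17.05 MHz.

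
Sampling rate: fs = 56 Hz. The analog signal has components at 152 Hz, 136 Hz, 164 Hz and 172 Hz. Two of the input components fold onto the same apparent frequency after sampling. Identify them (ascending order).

164 Hz, 172 Hz

fs/2 = 28 Hz.
152 Hz mod fs = 40 Hz.
40 Hz > fs/2 = 28 Hz, folds to fs − 40 Hz = 16 Hz.
136 Hz mod fs = 24 Hz.
24 Hz ≤ fs/2 = 28 Hz, appears at 24 Hz.
164 Hz mod fs = 52 Hz.
52 Hz > fs/2 = 28 Hz, folds to fs − 52 Hz = 4 Hz.
172 Hz mod fs = 4 Hz.
4 Hz ≤ fs/2 = 28 Hz, appears at 4 Hz.
164 Hz and 172 Hz both map to 4 Hz.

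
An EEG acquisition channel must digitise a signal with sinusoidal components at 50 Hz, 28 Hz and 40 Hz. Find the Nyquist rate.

100 Hz

Highest-frequency component: 50 Hz.
Nyquist rate = 2 × 50 Hz = 100 Hz.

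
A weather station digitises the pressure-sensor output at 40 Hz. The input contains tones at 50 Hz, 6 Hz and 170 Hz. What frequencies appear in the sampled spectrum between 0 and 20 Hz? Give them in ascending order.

fs/2 = 20 Hz.
50 Hz mod fs = 10 Hz.
10 Hz ≤ fs/2 = 20 Hz, appears at 10 Hz.
6 Hz ≤ fs/2 = 20 Hz, passes unchanged.
170 Hz mod fs = 10 Hz.
10 Hz ≤ fs/2 = 20 Hz, appears at 10 Hz.
Distinct values: {6 Hz, 10 Hz}.

6 Hz, 10 Hz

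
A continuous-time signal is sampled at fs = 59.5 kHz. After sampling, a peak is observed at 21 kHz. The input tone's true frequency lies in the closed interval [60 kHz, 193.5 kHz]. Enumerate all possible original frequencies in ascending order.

80.5 kHz, 98 kHz, 140 kHz, 157.5 kHz

Frequencies that alias to 21 kHz are k·fs ± 21 kHz for integer k ≥ 0.
k=0: 21 kHz.
k=1: 38.5 kHz, 80.5 kHz.
k=2: 98 kHz, 140 kHz.
k=3: 157.5 kHz, 199.5 kHz.
k=4: 217 kHz, 259 kHz.
Within [60 kHz, 193.5 kHz]: 80.5 kHz, 98 kHz, 140 kHz, 157.5 kHz.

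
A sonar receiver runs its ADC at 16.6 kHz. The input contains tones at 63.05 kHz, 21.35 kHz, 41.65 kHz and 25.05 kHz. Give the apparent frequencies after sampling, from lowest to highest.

3.35 kHz, 4.75 kHz, 8.15 kHz

fs/2 = 8.3 kHz.
63.05 kHz mod fs = 13.25 kHz.
13.25 kHz > fs/2 = 8.3 kHz, folds to fs − 13.25 kHz = 3.35 kHz.
21.35 kHz mod fs = 4.75 kHz.
4.75 kHz ≤ fs/2 = 8.3 kHz, appears at 4.75 kHz.
41.65 kHz mod fs = 8.45 kHz.
8.45 kHz > fs/2 = 8.3 kHz, folds to fs − 8.45 kHz = 8.15 kHz.
25.05 kHz mod fs = 8.45 kHz.
8.45 kHz > fs/2 = 8.3 kHz, folds to fs − 8.45 kHz = 8.15 kHz.
Distinct values: {3.35 kHz, 4.75 kHz, 8.15 kHz}.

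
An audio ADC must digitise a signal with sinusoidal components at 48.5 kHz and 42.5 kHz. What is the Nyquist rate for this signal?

Highest-frequency component: 48.5 kHz.
Nyquist rate = 2 × 48.5 kHz = 97 kHz.

97 kHz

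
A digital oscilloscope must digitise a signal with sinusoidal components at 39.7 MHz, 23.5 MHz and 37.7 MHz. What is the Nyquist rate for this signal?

Highest-frequency component: 39.7 MHz.
Nyquist rate = 2 × 39.7 MHz = 79.4 MHz.

79.4 MHz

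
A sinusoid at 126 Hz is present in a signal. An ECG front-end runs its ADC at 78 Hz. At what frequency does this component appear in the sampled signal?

30 Hz

126 Hz mod fs = 48 Hz.
48 Hz > fs/2 = 39 Hz, folds to fs − 48 Hz = 30 Hz.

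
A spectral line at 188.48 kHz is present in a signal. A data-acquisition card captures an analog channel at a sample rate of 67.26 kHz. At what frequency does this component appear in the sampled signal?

188.48 kHz mod fs = 53.96 kHz.
53.96 kHz > fs/2 = 33.63 kHz, folds to fs − 53.96 kHz = 13.3 kHz.

13.3 kHz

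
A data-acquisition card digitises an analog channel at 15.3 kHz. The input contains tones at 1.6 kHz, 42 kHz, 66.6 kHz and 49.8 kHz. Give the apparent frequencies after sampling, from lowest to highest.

1.6 kHz, 3.9 kHz, 5.4 kHz

fs/2 = 7.65 kHz.
1.6 kHz ≤ fs/2 = 7.65 kHz, passes unchanged.
42 kHz mod fs = 11.4 kHz.
11.4 kHz > fs/2 = 7.65 kHz, folds to fs − 11.4 kHz = 3.9 kHz.
66.6 kHz mod fs = 5.4 kHz.
5.4 kHz ≤ fs/2 = 7.65 kHz, appears at 5.4 kHz.
49.8 kHz mod fs = 3.9 kHz.
3.9 kHz ≤ fs/2 = 7.65 kHz, appears at 3.9 kHz.
Distinct values: {1.6 kHz, 3.9 kHz, 5.4 kHz}.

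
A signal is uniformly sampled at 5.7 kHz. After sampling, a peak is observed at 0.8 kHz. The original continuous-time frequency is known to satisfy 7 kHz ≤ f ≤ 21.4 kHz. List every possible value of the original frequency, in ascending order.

10.6 kHz, 12.2 kHz, 16.3 kHz, 17.9 kHz

Frequencies that alias to 0.8 kHz are k·fs ± 0.8 kHz for integer k ≥ 0.
k=0: 0.8 kHz.
k=1: 4.9 kHz, 6.5 kHz.
k=2: 10.6 kHz, 12.2 kHz.
k=3: 16.3 kHz, 17.9 kHz.
k=4: 22 kHz, 23.6 kHz.
Within [7 kHz, 21.4 kHz]: 10.6 kHz, 12.2 kHz, 16.3 kHz, 17.9 kHz.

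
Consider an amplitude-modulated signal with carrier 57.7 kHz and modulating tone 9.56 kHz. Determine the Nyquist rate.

AM sidebands sit at fc ± fm = 48.14 kHz and 67.26 kHz.
Highest-frequency component: 67.26 kHz.
Nyquist rate = 2 × 67.26 kHz = 134.52 kHz.

134.52 kHz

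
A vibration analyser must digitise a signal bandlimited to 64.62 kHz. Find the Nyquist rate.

Nyquist rate = 2 × 64.62 kHz = 129.24 kHz.

129.24 kHz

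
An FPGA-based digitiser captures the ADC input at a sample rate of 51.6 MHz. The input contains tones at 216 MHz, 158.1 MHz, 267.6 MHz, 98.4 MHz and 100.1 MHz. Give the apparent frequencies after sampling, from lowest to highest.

fs/2 = 25.8 MHz.
216 MHz mod fs = 9.6 MHz.
9.6 MHz ≤ fs/2 = 25.8 MHz, appears at 9.6 MHz.
158.1 MHz mod fs = 3.3 MHz.
3.3 MHz ≤ fs/2 = 25.8 MHz, appears at 3.3 MHz.
267.6 MHz mod fs = 9.6 MHz.
9.6 MHz ≤ fs/2 = 25.8 MHz, appears at 9.6 MHz.
98.4 MHz mod fs = 46.8 MHz.
46.8 MHz > fs/2 = 25.8 MHz, folds to fs − 46.8 MHz = 4.8 MHz.
100.1 MHz mod fs = 48.5 MHz.
48.5 MHz > fs/2 = 25.8 MHz, folds to fs − 48.5 MHz = 3.1 MHz.
Distinct values: {3.1 MHz, 3.3 MHz, 4.8 MHz, 9.6 MHz}.

3.1 MHz, 3.3 MHz, 4.8 MHz, 9.6 MHz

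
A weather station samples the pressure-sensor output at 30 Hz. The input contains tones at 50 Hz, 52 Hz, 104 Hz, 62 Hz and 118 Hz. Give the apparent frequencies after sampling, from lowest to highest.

fs/2 = 15 Hz.
50 Hz mod fs = 20 Hz.
20 Hz > fs/2 = 15 Hz, folds to fs − 20 Hz = 10 Hz.
52 Hz mod fs = 22 Hz.
22 Hz > fs/2 = 15 Hz, folds to fs − 22 Hz = 8 Hz.
104 Hz mod fs = 14 Hz.
14 Hz ≤ fs/2 = 15 Hz, appears at 14 Hz.
62 Hz mod fs = 2 Hz.
2 Hz ≤ fs/2 = 15 Hz, appears at 2 Hz.
118 Hz mod fs = 28 Hz.
28 Hz > fs/2 = 15 Hz, folds to fs − 28 Hz = 2 Hz.
Distinct values: {2 Hz, 8 Hz, 10 Hz, 14 Hz}.

2 Hz, 8 Hz, 10 Hz, 14 Hz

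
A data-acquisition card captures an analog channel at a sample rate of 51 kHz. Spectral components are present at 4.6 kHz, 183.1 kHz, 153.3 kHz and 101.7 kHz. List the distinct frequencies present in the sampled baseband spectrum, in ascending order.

0.3 kHz, 4.6 kHz, 20.9 kHz

fs/2 = 25.5 kHz.
4.6 kHz ≤ fs/2 = 25.5 kHz, passes unchanged.
183.1 kHz mod fs = 30.1 kHz.
30.1 kHz > fs/2 = 25.5 kHz, folds to fs − 30.1 kHz = 20.9 kHz.
153.3 kHz mod fs = 0.3 kHz.
0.3 kHz ≤ fs/2 = 25.5 kHz, appears at 0.3 kHz.
101.7 kHz mod fs = 50.7 kHz.
50.7 kHz > fs/2 = 25.5 kHz, folds to fs − 50.7 kHz = 0.3 kHz.
Distinct values: {0.3 kHz, 4.6 kHz, 20.9 kHz}.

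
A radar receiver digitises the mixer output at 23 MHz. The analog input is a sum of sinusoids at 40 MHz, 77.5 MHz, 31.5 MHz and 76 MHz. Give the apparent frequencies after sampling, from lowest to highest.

6 MHz, 7 MHz, 8.5 MHz

fs/2 = 11.5 MHz.
40 MHz mod fs = 17 MHz.
17 MHz > fs/2 = 11.5 MHz, folds to fs − 17 MHz = 6 MHz.
77.5 MHz mod fs = 8.5 MHz.
8.5 MHz ≤ fs/2 = 11.5 MHz, appears at 8.5 MHz.
31.5 MHz mod fs = 8.5 MHz.
8.5 MHz ≤ fs/2 = 11.5 MHz, appears at 8.5 MHz.
76 MHz mod fs = 7 MHz.
7 MHz ≤ fs/2 = 11.5 MHz, appears at 7 MHz.
Distinct values: {6 MHz, 7 MHz, 8.5 MHz}.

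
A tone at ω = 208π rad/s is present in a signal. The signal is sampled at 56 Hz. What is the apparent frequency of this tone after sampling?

8 Hz

ω = 208π rad/s → f = ω/(2π) = 104 Hz.
104 Hz mod fs = 48 Hz.
48 Hz > fs/2 = 28 Hz, folds to fs − 48 Hz = 8 Hz.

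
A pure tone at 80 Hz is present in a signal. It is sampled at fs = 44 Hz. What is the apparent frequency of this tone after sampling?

8 Hz

80 Hz mod fs = 36 Hz.
36 Hz > fs/2 = 22 Hz, folds to fs − 36 Hz = 8 Hz.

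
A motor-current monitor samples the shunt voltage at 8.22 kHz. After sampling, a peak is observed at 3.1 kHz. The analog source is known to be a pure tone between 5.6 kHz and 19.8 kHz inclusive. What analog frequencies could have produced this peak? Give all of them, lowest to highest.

11.32 kHz, 13.34 kHz, 19.54 kHz

Frequencies that alias to 3.1 kHz are k·fs ± 3.1 kHz for integer k ≥ 0.
k=0: 3.1 kHz.
k=1: 5.12 kHz, 11.32 kHz.
k=2: 13.34 kHz, 19.54 kHz.
k=3: 21.56 kHz, 27.76 kHz.
Within [5.6 kHz, 19.8 kHz]: 11.32 kHz, 13.34 kHz, 19.54 kHz.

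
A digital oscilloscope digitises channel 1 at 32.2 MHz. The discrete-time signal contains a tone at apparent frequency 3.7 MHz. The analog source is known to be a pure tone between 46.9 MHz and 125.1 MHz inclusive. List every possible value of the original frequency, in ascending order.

Frequencies that alias to 3.7 MHz are k·fs ± 3.7 MHz for integer k ≥ 0.
k=0: 3.7 MHz.
k=1: 28.5 MHz, 35.9 MHz.
k=2: 60.7 MHz, 68.1 MHz.
k=3: 92.9 MHz, 100.3 MHz.
k=4: 125.1 MHz, 132.5 MHz.
k=5: 157.3 MHz, 164.7 MHz.
Within [46.9 MHz, 125.1 MHz]: 60.7 MHz, 68.1 MHz, 92.9 MHz, 100.3 MHz, 125.1 MHz.

60.7 MHz, 68.1 MHz, 92.9 MHz, 100.3 MHz, 125.1 MHz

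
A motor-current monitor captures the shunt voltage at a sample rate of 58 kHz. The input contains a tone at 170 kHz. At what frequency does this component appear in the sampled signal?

170 kHz mod fs = 54 kHz.
54 kHz > fs/2 = 29 kHz, folds to fs − 54 kHz = 4 kHz.

4 kHz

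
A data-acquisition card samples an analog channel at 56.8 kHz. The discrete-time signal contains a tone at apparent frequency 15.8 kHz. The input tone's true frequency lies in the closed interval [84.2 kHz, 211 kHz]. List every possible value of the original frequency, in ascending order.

Frequencies that alias to 15.8 kHz are k·fs ± 15.8 kHz for integer k ≥ 0.
k=0: 15.8 kHz.
k=1: 41 kHz, 72.6 kHz.
k=2: 97.8 kHz, 129.4 kHz.
k=3: 154.6 kHz, 186.2 kHz.
k=4: 211.4 kHz, 243 kHz.
Within [84.2 kHz, 211 kHz]: 97.8 kHz, 129.4 kHz, 154.6 kHz, 186.2 kHz.

97.8 kHz, 129.4 kHz, 154.6 kHz, 186.2 kHz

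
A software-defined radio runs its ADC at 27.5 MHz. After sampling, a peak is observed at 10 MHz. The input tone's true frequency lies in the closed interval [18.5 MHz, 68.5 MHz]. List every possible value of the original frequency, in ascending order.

Frequencies that alias to 10 MHz are k·fs ± 10 MHz for integer k ≥ 0.
k=0: 10 MHz.
k=1: 17.5 MHz, 37.5 MHz.
k=2: 45 MHz, 65 MHz.
k=3: 72.5 MHz, 92.5 MHz.
Within [18.5 MHz, 68.5 MHz]: 37.5 MHz, 45 MHz, 65 MHz.

37.5 MHz, 45 MHz, 65 MHz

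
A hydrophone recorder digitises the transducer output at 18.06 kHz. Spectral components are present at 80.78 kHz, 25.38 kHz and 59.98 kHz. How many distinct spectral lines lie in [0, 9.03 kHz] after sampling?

3

fs/2 = 9.03 kHz.
80.78 kHz mod fs = 8.54 kHz.
8.54 kHz ≤ fs/2 = 9.03 kHz, appears at 8.54 kHz.
25.38 kHz mod fs = 7.32 kHz.
7.32 kHz ≤ fs/2 = 9.03 kHz, appears at 7.32 kHz.
59.98 kHz mod fs = 5.8 kHz.
5.8 kHz ≤ fs/2 = 9.03 kHz, appears at 5.8 kHz.
Distinct values: {5.8 kHz, 7.32 kHz, 8.54 kHz} → 3.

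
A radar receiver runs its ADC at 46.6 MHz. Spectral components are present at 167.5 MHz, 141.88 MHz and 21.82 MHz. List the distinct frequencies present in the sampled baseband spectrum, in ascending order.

2.08 MHz, 18.9 MHz, 21.82 MHz

fs/2 = 23.3 MHz.
167.5 MHz mod fs = 27.7 MHz.
27.7 MHz > fs/2 = 23.3 MHz, folds to fs − 27.7 MHz = 18.9 MHz.
141.88 MHz mod fs = 2.08 MHz.
2.08 MHz ≤ fs/2 = 23.3 MHz, appears at 2.08 MHz.
21.82 MHz ≤ fs/2 = 23.3 MHz, passes unchanged.
Distinct values: {2.08 MHz, 18.9 MHz, 21.82 MHz}.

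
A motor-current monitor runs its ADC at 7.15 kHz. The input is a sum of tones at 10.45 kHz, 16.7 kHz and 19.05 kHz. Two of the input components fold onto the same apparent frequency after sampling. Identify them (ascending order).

16.7 kHz, 19.05 kHz

fs/2 = 3.575 kHz.
10.45 kHz mod fs = 3.3 kHz.
3.3 kHz ≤ fs/2 = 3.575 kHz, appears at 3.3 kHz.
16.7 kHz mod fs = 2.4 kHz.
2.4 kHz ≤ fs/2 = 3.575 kHz, appears at 2.4 kHz.
19.05 kHz mod fs = 4.75 kHz.
4.75 kHz > fs/2 = 3.575 kHz, folds to fs − 4.75 kHz = 2.4 kHz.
16.7 kHz and 19.05 kHz both map to 2.4 kHz.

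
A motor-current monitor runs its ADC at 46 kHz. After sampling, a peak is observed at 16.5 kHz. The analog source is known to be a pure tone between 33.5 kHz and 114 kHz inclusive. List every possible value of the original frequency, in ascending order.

Frequencies that alias to 16.5 kHz are k·fs ± 16.5 kHz for integer k ≥ 0.
k=0: 16.5 kHz.
k=1: 29.5 kHz, 62.5 kHz.
k=2: 75.5 kHz, 108.5 kHz.
k=3: 121.5 kHz, 154.5 kHz.
Within [33.5 kHz, 114 kHz]: 62.5 kHz, 75.5 kHz, 108.5 kHz.

62.5 kHz, 75.5 kHz, 108.5 kHz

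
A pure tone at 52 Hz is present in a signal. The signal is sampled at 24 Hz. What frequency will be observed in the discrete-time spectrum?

4 Hz

52 Hz mod fs = 4 Hz.
4 Hz ≤ fs/2 = 12 Hz, appears at 4 Hz.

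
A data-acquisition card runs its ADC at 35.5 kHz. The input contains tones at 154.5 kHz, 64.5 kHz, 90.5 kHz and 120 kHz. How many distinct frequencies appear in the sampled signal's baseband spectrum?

4

fs/2 = 17.75 kHz.
154.5 kHz mod fs = 12.5 kHz.
12.5 kHz ≤ fs/2 = 17.75 kHz, appears at 12.5 kHz.
64.5 kHz mod fs = 29 kHz.
29 kHz > fs/2 = 17.75 kHz, folds to fs − 29 kHz = 6.5 kHz.
90.5 kHz mod fs = 19.5 kHz.
19.5 kHz > fs/2 = 17.75 kHz, folds to fs − 19.5 kHz = 16 kHz.
120 kHz mod fs = 13.5 kHz.
13.5 kHz ≤ fs/2 = 17.75 kHz, appears at 13.5 kHz.
Distinct values: {6.5 kHz, 12.5 kHz, 13.5 kHz, 16 kHz} → 4.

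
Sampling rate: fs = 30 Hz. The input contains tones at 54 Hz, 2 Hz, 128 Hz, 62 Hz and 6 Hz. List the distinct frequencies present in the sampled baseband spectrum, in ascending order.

2 Hz, 6 Hz, 8 Hz

fs/2 = 15 Hz.
54 Hz mod fs = 24 Hz.
24 Hz > fs/2 = 15 Hz, folds to fs − 24 Hz = 6 Hz.
2 Hz ≤ fs/2 = 15 Hz, passes unchanged.
128 Hz mod fs = 8 Hz.
8 Hz ≤ fs/2 = 15 Hz, appears at 8 Hz.
62 Hz mod fs = 2 Hz.
2 Hz ≤ fs/2 = 15 Hz, appears at 2 Hz.
6 Hz ≤ fs/2 = 15 Hz, passes unchanged.
Distinct values: {2 Hz, 6 Hz, 8 Hz}.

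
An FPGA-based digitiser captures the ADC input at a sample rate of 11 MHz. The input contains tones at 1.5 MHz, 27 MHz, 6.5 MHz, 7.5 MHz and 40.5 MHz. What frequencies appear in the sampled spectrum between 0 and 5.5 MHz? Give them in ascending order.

fs/2 = 5.5 MHz.
1.5 MHz ≤ fs/2 = 5.5 MHz, passes unchanged.
27 MHz mod fs = 5 MHz.
5 MHz ≤ fs/2 = 5.5 MHz, appears at 5 MHz.
6.5 MHz > fs/2 = 5.5 MHz, folds to fs − 6.5 MHz = 4.5 MHz.
7.5 MHz > fs/2 = 5.5 MHz, folds to fs − 7.5 MHz = 3.5 MHz.
40.5 MHz mod fs = 7.5 MHz.
7.5 MHz > fs/2 = 5.5 MHz, folds to fs − 7.5 MHz = 3.5 MHz.
Distinct values: {1.5 MHz, 3.5 MHz, 4.5 MHz, 5 MHz}.

1.5 MHz, 3.5 MHz, 4.5 MHz, 5 MHz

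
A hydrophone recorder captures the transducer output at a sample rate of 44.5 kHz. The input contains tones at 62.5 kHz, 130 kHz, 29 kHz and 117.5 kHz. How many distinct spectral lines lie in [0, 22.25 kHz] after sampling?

4

fs/2 = 22.25 kHz.
62.5 kHz mod fs = 18 kHz.
18 kHz ≤ fs/2 = 22.25 kHz, appears at 18 kHz.
130 kHz mod fs = 41 kHz.
41 kHz > fs/2 = 22.25 kHz, folds to fs − 41 kHz = 3.5 kHz.
29 kHz > fs/2 = 22.25 kHz, folds to fs − 29 kHz = 15.5 kHz.
117.5 kHz mod fs = 28.5 kHz.
28.5 kHz > fs/2 = 22.25 kHz, folds to fs − 28.5 kHz = 16 kHz.
Distinct values: {3.5 kHz, 15.5 kHz, 16 kHz, 18 kHz} → 4.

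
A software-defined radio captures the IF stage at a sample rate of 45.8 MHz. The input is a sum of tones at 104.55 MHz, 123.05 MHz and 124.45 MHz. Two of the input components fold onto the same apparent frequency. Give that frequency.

12.95 MHz

fs/2 = 22.9 MHz.
104.55 MHz mod fs = 12.95 MHz.
12.95 MHz ≤ fs/2 = 22.9 MHz, appears at 12.95 MHz.
123.05 MHz mod fs = 31.45 MHz.
31.45 MHz > fs/2 = 22.9 MHz, folds to fs − 31.45 MHz = 14.35 MHz.
124.45 MHz mod fs = 32.85 MHz.
32.85 MHz > fs/2 = 22.9 MHz, folds to fs − 32.85 MHz = 12.95 MHz.
104.55 MHz and 124.45 MHz both map to 12.95 MHz.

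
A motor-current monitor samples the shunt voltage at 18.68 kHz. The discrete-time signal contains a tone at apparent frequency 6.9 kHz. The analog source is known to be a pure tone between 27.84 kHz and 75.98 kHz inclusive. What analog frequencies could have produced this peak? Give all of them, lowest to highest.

30.46 kHz, 44.26 kHz, 49.14 kHz, 62.94 kHz, 67.82 kHz

Frequencies that alias to 6.9 kHz are k·fs ± 6.9 kHz for integer k ≥ 0.
k=0: 6.9 kHz.
k=1: 11.78 kHz, 25.58 kHz.
k=2: 30.46 kHz, 44.26 kHz.
k=3: 49.14 kHz, 62.94 kHz.
k=4: 67.82 kHz, 81.62 kHz.
k=5: 86.5 kHz, 100.3 kHz.
Within [27.84 kHz, 75.98 kHz]: 30.46 kHz, 44.26 kHz, 49.14 kHz, 62.94 kHz, 67.82 kHz.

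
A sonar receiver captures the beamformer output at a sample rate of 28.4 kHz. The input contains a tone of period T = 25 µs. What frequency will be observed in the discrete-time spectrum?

T = 25 µs → f = 1/T = 40 kHz.
40 kHz mod fs = 11.6 kHz.
11.6 kHz ≤ fs/2 = 14.2 kHz, appears at 11.6 kHz.

11.6 kHz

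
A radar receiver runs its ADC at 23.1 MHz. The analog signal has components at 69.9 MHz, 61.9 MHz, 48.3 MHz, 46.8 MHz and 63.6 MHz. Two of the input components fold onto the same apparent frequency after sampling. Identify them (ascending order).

fs/2 = 11.55 MHz.
69.9 MHz mod fs = 0.6 MHz.
0.6 MHz ≤ fs/2 = 11.55 MHz, appears at 0.6 MHz.
61.9 MHz mod fs = 15.7 MHz.
15.7 MHz > fs/2 = 11.55 MHz, folds to fs − 15.7 MHz = 7.4 MHz.
48.3 MHz mod fs = 2.1 MHz.
2.1 MHz ≤ fs/2 = 11.55 MHz, appears at 2.1 MHz.
46.8 MHz mod fs = 0.6 MHz.
0.6 MHz ≤ fs/2 = 11.55 MHz, appears at 0.6 MHz.
63.6 MHz mod fs = 17.4 MHz.
17.4 MHz > fs/2 = 11.55 MHz, folds to fs − 17.4 MHz = 5.7 MHz.
46.8 MHz and 69.9 MHz both map to 0.6 MHz.

46.8 MHz, 69.9 MHz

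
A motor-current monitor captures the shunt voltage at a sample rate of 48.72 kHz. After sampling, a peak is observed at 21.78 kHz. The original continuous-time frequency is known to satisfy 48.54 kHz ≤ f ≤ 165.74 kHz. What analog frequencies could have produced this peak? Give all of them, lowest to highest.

Frequencies that alias to 21.78 kHz are k·fs ± 21.78 kHz for integer k ≥ 0.
k=0: 21.78 kHz.
k=1: 26.94 kHz, 70.5 kHz.
k=2: 75.66 kHz, 119.22 kHz.
k=3: 124.38 kHz, 167.94 kHz.
k=4: 173.1 kHz, 216.66 kHz.
Within [48.54 kHz, 165.74 kHz]: 70.5 kHz, 75.66 kHz, 119.22 kHz, 124.38 kHz.

70.5 kHz, 75.66 kHz, 119.22 kHz, 124.38 kHz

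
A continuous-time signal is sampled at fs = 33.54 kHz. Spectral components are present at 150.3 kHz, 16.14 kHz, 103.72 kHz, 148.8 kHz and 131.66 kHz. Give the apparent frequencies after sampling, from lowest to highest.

fs/2 = 16.77 kHz.
150.3 kHz mod fs = 16.14 kHz.
16.14 kHz ≤ fs/2 = 16.77 kHz, appears at 16.14 kHz.
16.14 kHz ≤ fs/2 = 16.77 kHz, passes unchanged.
103.72 kHz mod fs = 3.1 kHz.
3.1 kHz ≤ fs/2 = 16.77 kHz, appears at 3.1 kHz.
148.8 kHz mod fs = 14.64 kHz.
14.64 kHz ≤ fs/2 = 16.77 kHz, appears at 14.64 kHz.
131.66 kHz mod fs = 31.04 kHz.
31.04 kHz > fs/2 = 16.77 kHz, folds to fs − 31.04 kHz = 2.5 kHz.
Distinct values: {2.5 kHz, 3.1 kHz, 14.64 kHz, 16.14 kHz}.

2.5 kHz, 3.1 kHz, 14.64 kHz, 16.14 kHz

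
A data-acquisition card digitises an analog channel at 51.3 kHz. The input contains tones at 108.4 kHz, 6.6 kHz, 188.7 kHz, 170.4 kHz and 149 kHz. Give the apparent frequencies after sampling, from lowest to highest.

4.9 kHz, 5.8 kHz, 6.6 kHz, 16.5 kHz

fs/2 = 25.65 kHz.
108.4 kHz mod fs = 5.8 kHz.
5.8 kHz ≤ fs/2 = 25.65 kHz, appears at 5.8 kHz.
6.6 kHz ≤ fs/2 = 25.65 kHz, passes unchanged.
188.7 kHz mod fs = 34.8 kHz.
34.8 kHz > fs/2 = 25.65 kHz, folds to fs − 34.8 kHz = 16.5 kHz.
170.4 kHz mod fs = 16.5 kHz.
16.5 kHz ≤ fs/2 = 25.65 kHz, appears at 16.5 kHz.
149 kHz mod fs = 46.4 kHz.
46.4 kHz > fs/2 = 25.65 kHz, folds to fs − 46.4 kHz = 4.9 kHz.
Distinct values: {4.9 kHz, 5.8 kHz, 6.6 kHz, 16.5 kHz}.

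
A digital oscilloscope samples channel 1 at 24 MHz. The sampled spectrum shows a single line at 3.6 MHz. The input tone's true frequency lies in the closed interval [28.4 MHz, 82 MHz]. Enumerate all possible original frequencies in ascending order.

Frequencies that alias to 3.6 MHz are k·fs ± 3.6 MHz for integer k ≥ 0.
k=0: 3.6 MHz.
k=1: 20.4 MHz, 27.6 MHz.
k=2: 44.4 MHz, 51.6 MHz.
k=3: 68.4 MHz, 75.6 MHz.
k=4: 92.4 MHz, 99.6 MHz.
Within [28.4 MHz, 82 MHz]: 44.4 MHz, 51.6 MHz, 68.4 MHz, 75.6 MHz.

44.4 MHz, 51.6 MHz, 68.4 MHz, 75.6 MHz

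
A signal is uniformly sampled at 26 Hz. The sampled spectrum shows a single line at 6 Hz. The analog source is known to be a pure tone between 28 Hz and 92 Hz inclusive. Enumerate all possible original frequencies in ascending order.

32 Hz, 46 Hz, 58 Hz, 72 Hz, 84 Hz

Frequencies that alias to 6 Hz are k·fs ± 6 Hz for integer k ≥ 0.
k=0: 6 Hz.
k=1: 20 Hz, 32 Hz.
k=2: 46 Hz, 58 Hz.
k=3: 72 Hz, 84 Hz.
k=4: 98 Hz, 110 Hz.
Within [28 Hz, 92 Hz]: 32 Hz, 46 Hz, 58 Hz, 72 Hz, 84 Hz.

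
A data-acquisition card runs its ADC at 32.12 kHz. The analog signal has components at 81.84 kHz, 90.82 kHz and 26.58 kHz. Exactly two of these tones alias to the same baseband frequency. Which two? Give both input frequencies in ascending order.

26.58 kHz, 90.82 kHz

fs/2 = 16.06 kHz.
81.84 kHz mod fs = 17.6 kHz.
17.6 kHz > fs/2 = 16.06 kHz, folds to fs − 17.6 kHz = 14.52 kHz.
90.82 kHz mod fs = 26.58 kHz.
26.58 kHz > fs/2 = 16.06 kHz, folds to fs − 26.58 kHz = 5.54 kHz.
26.58 kHz > fs/2 = 16.06 kHz, folds to fs − 26.58 kHz = 5.54 kHz.
26.58 kHz and 90.82 kHz both map to 5.54 kHz.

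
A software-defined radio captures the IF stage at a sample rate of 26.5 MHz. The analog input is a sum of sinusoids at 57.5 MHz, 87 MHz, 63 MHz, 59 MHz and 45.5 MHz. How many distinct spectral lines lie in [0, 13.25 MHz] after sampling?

fs/2 = 13.25 MHz.
57.5 MHz mod fs = 4.5 MHz.
4.5 MHz ≤ fs/2 = 13.25 MHz, appears at 4.5 MHz.
87 MHz mod fs = 7.5 MHz.
7.5 MHz ≤ fs/2 = 13.25 MHz, appears at 7.5 MHz.
63 MHz mod fs = 10 MHz.
10 MHz ≤ fs/2 = 13.25 MHz, appears at 10 MHz.
59 MHz mod fs = 6 MHz.
6 MHz ≤ fs/2 = 13.25 MHz, appears at 6 MHz.
45.5 MHz mod fs = 19 MHz.
19 MHz > fs/2 = 13.25 MHz, folds to fs − 19 MHz = 7.5 MHz.
Distinct values: {4.5 MHz, 6 MHz, 7.5 MHz, 10 MHz} → 4.

4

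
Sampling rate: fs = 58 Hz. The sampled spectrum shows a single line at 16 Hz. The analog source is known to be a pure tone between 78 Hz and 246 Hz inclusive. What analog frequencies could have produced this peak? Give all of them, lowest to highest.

100 Hz, 132 Hz, 158 Hz, 190 Hz, 216 Hz

Frequencies that alias to 16 Hz are k·fs ± 16 Hz for integer k ≥ 0.
k=0: 16 Hz.
k=1: 42 Hz, 74 Hz.
k=2: 100 Hz, 132 Hz.
k=3: 158 Hz, 190 Hz.
k=4: 216 Hz, 248 Hz.
k=5: 274 Hz, 306 Hz.
Within [78 Hz, 246 Hz]: 100 Hz, 132 Hz, 158 Hz, 190 Hz, 216 Hz.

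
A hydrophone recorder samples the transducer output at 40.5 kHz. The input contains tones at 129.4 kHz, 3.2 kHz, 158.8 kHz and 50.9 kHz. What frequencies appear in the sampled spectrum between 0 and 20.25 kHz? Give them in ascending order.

fs/2 = 20.25 kHz.
129.4 kHz mod fs = 7.9 kHz.
7.9 kHz ≤ fs/2 = 20.25 kHz, appears at 7.9 kHz.
3.2 kHz ≤ fs/2 = 20.25 kHz, passes unchanged.
158.8 kHz mod fs = 37.3 kHz.
37.3 kHz > fs/2 = 20.25 kHz, folds to fs − 37.3 kHz = 3.2 kHz.
50.9 kHz mod fs = 10.4 kHz.
10.4 kHz ≤ fs/2 = 20.25 kHz, appears at 10.4 kHz.
Distinct values: {3.2 kHz, 7.9 kHz, 10.4 kHz}.

3.2 kHz, 7.9 kHz, 10.4 kHz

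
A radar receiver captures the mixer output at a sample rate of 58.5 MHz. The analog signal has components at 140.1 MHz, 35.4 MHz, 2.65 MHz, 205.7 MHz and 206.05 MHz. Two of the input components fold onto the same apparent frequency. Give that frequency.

fs/2 = 29.25 MHz.
140.1 MHz mod fs = 23.1 MHz.
23.1 MHz ≤ fs/2 = 29.25 MHz, appears at 23.1 MHz.
35.4 MHz > fs/2 = 29.25 MHz, folds to fs − 35.4 MHz = 23.1 MHz.
2.65 MHz ≤ fs/2 = 29.25 MHz, passes unchanged.
205.7 MHz mod fs = 30.2 MHz.
30.2 MHz > fs/2 = 29.25 MHz, folds to fs − 30.2 MHz = 28.3 MHz.
206.05 MHz mod fs = 30.55 MHz.
30.55 MHz > fs/2 = 29.25 MHz, folds to fs − 30.55 MHz = 27.95 MHz.
35.4 MHz and 140.1 MHz both map to 23.1 MHz.

23.1 MHz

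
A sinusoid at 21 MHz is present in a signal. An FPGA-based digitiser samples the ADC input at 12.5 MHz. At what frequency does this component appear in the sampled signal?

4 MHz

21 MHz mod fs = 8.5 MHz.
8.5 MHz > fs/2 = 6.25 MHz, folds to fs − 8.5 MHz = 4 MHz.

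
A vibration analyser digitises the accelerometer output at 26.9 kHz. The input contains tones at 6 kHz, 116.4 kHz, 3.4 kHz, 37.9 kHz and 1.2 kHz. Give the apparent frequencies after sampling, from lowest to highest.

1.2 kHz, 3.4 kHz, 6 kHz, 8.8 kHz, 11 kHz

fs/2 = 13.45 kHz.
6 kHz ≤ fs/2 = 13.45 kHz, passes unchanged.
116.4 kHz mod fs = 8.8 kHz.
8.8 kHz ≤ fs/2 = 13.45 kHz, appears at 8.8 kHz.
3.4 kHz ≤ fs/2 = 13.45 kHz, passes unchanged.
37.9 kHz mod fs = 11 kHz.
11 kHz ≤ fs/2 = 13.45 kHz, appears at 11 kHz.
1.2 kHz ≤ fs/2 = 13.45 kHz, passes unchanged.
Distinct values: {1.2 kHz, 3.4 kHz, 6 kHz, 8.8 kHz, 11 kHz}.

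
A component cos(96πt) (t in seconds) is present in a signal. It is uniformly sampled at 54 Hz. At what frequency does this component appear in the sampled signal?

ω = 96π rad/s → f = ω/(2π) = 48 Hz.
48 Hz > fs/2 = 27 Hz, folds to fs − 48 Hz = 6 Hz.

6 Hz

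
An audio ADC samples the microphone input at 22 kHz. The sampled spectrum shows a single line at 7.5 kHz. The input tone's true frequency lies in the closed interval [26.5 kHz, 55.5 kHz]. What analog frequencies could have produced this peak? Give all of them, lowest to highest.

Frequencies that alias to 7.5 kHz are k·fs ± 7.5 kHz for integer k ≥ 0.
k=0: 7.5 kHz.
k=1: 14.5 kHz, 29.5 kHz.
k=2: 36.5 kHz, 51.5 kHz.
k=3: 58.5 kHz, 73.5 kHz.
Within [26.5 kHz, 55.5 kHz]: 29.5 kHz, 36.5 kHz, 51.5 kHz.

29.5 kHz, 36.5 kHz, 51.5 kHz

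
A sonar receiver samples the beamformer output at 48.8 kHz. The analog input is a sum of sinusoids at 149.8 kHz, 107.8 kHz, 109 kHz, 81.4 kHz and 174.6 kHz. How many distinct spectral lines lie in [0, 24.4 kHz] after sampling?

fs/2 = 24.4 kHz.
149.8 kHz mod fs = 3.4 kHz.
3.4 kHz ≤ fs/2 = 24.4 kHz, appears at 3.4 kHz.
107.8 kHz mod fs = 10.2 kHz.
10.2 kHz ≤ fs/2 = 24.4 kHz, appears at 10.2 kHz.
109 kHz mod fs = 11.4 kHz.
11.4 kHz ≤ fs/2 = 24.4 kHz, appears at 11.4 kHz.
81.4 kHz mod fs = 32.6 kHz.
32.6 kHz > fs/2 = 24.4 kHz, folds to fs − 32.6 kHz = 16.2 kHz.
174.6 kHz mod fs = 28.2 kHz.
28.2 kHz > fs/2 = 24.4 kHz, folds to fs − 28.2 kHz = 20.6 kHz.
Distinct values: {3.4 kHz, 10.2 kHz, 11.4 kHz, 16.2 kHz, 20.6 kHz} → 5.

5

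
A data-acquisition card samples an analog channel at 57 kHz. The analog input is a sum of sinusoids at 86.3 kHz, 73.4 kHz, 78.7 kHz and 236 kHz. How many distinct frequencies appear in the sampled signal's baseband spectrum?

fs/2 = 28.5 kHz.
86.3 kHz mod fs = 29.3 kHz.
29.3 kHz > fs/2 = 28.5 kHz, folds to fs − 29.3 kHz = 27.7 kHz.
73.4 kHz mod fs = 16.4 kHz.
16.4 kHz ≤ fs/2 = 28.5 kHz, appears at 16.4 kHz.
78.7 kHz mod fs = 21.7 kHz.
21.7 kHz ≤ fs/2 = 28.5 kHz, appears at 21.7 kHz.
236 kHz mod fs = 8 kHz.
8 kHz ≤ fs/2 = 28.5 kHz, appears at 8 kHz.
Distinct values: {8 kHz, 16.4 kHz, 21.7 kHz, 27.7 kHz} → 4.

4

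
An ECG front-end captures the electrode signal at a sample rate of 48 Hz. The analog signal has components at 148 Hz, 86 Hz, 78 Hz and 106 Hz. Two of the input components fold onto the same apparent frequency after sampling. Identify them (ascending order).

86 Hz, 106 Hz

fs/2 = 24 Hz.
148 Hz mod fs = 4 Hz.
4 Hz ≤ fs/2 = 24 Hz, appears at 4 Hz.
86 Hz mod fs = 38 Hz.
38 Hz > fs/2 = 24 Hz, folds to fs − 38 Hz = 10 Hz.
78 Hz mod fs = 30 Hz.
30 Hz > fs/2 = 24 Hz, folds to fs − 30 Hz = 18 Hz.
106 Hz mod fs = 10 Hz.
10 Hz ≤ fs/2 = 24 Hz, appears at 10 Hz.
86 Hz and 106 Hz both map to 10 Hz.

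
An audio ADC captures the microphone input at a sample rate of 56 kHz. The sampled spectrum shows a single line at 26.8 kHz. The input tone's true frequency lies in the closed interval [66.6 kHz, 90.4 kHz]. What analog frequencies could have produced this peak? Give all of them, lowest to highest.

Frequencies that alias to 26.8 kHz are k·fs ± 26.8 kHz for integer k ≥ 0.
k=0: 26.8 kHz.
k=1: 29.2 kHz, 82.8 kHz.
k=2: 85.2 kHz, 138.8 kHz.
k=3: 141.2 kHz, 194.8 kHz.
Within [66.6 kHz, 90.4 kHz]: 82.8 kHz, 85.2 kHz.

82.8 kHz, 85.2 kHz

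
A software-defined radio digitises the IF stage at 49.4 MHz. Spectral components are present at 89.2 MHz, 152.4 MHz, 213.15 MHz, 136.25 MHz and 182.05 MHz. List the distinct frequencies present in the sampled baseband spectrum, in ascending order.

fs/2 = 24.7 MHz.
89.2 MHz mod fs = 39.8 MHz.
39.8 MHz > fs/2 = 24.7 MHz, folds to fs − 39.8 MHz = 9.6 MHz.
152.4 MHz mod fs = 4.2 MHz.
4.2 MHz ≤ fs/2 = 24.7 MHz, appears at 4.2 MHz.
213.15 MHz mod fs = 15.55 MHz.
15.55 MHz ≤ fs/2 = 24.7 MHz, appears at 15.55 MHz.
136.25 MHz mod fs = 37.45 MHz.
37.45 MHz > fs/2 = 24.7 MHz, folds to fs − 37.45 MHz = 11.95 MHz.
182.05 MHz mod fs = 33.85 MHz.
33.85 MHz > fs/2 = 24.7 MHz, folds to fs − 33.85 MHz = 15.55 MHz.
Distinct values: {4.2 MHz, 9.6 MHz, 11.95 MHz, 15.55 MHz}.

4.2 MHz, 9.6 MHz, 11.95 MHz, 15.55 MHz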